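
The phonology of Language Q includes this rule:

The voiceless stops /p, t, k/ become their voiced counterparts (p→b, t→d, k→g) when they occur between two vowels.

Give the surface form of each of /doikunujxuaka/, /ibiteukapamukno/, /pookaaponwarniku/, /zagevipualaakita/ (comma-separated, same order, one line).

doigunujxuaga, ibideugabamukno, poogaabonwarnigu, zagevibualaagida

/doikunujxuaka/: /k/ is a voiceless stop between vowels /i/ and /u/, so it voices to [g]. /k/ is a voiceless stop between vowels /a/ and /a/, so it voices to [g]. → [doigunujxuaga].
/ibiteukapamukno/: /t/ is a voiceless stop between vowels /i/ and /e/, so it voices to [d]. /k/ is a voiceless stop between vowels /u/ and /a/, so it voices to [g]. /p/ is a voiceless stop between vowels /a/ and /a/, so it voices to [b]. → [ibideugabamukno].
/pookaaponwarniku/: /k/ is a voiceless stop between vowels /o/ and /a/, so it voices to [g]. /p/ is a voiceless stop between vowels /a/ and /o/, so it voices to [b]. /k/ is a voiceless stop between vowels /i/ and /u/, so it voices to [g]. → [poogaabonwarnigu].
/zagevipualaakita/: /p/ is a voiceless stop between vowels /i/ and /u/, so it voices to [b]. /k/ is a voiceless stop between vowels /a/ and /i/, so it voices to [g]. /t/ is a voiceless stop between vowels /i/ and /a/, so it voices to [d]. → [zagevibualaagida].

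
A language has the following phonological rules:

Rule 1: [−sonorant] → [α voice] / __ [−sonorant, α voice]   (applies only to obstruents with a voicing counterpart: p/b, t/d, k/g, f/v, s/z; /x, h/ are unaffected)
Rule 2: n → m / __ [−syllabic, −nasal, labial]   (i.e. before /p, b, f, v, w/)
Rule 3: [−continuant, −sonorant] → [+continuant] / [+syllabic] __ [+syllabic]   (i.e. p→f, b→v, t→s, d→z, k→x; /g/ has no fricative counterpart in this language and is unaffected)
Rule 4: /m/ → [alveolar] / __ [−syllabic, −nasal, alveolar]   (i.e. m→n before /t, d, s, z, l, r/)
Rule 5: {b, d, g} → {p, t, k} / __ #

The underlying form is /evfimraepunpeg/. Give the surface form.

effinraefumpek

Rule 1 (regressive voicing assimilation): /v/ precedes the voiceless obstruent /f/, so it devoices to [f] by assimilation. /evfimraepunpeg/ → effimraepunpeg.
Rule 2 (nasal place assimilation): /n/ precedes the labial consonant /p/, so it assimilates in place to [m]. /effimraepunpeg/ → effimraepumpeg.
Rule 3 (intervocalic spirantization): /p/ is a stop between vowels /e/ and /u/, so it spirantizes to the fricative [f]. /effimraepumpeg/ → effimraefumpeg.
Rule 4 (nasal place assimilation): /m/ precedes the alveolar consonant /r/, so it assimilates in place to [n]. /effimraefumpeg/ → effinraefumpeg.
Rule 5 (final devoicing): /g/ is a voiced stop in word-final position, so it devoices to [k]. /effinraefumpeg/ → effinraefumpek.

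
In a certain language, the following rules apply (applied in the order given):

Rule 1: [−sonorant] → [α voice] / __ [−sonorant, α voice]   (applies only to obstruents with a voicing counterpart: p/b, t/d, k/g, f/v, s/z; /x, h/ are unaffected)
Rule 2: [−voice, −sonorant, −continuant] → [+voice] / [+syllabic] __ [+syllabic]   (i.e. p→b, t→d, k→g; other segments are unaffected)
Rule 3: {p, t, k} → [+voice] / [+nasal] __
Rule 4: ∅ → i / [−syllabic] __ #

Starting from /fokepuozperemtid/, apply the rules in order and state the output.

fogebuosperemdidi

Rule 1 (regressive voicing assimilation): /z/ precedes the voiceless obstruent /p/, so it devoices to [s] by assimilation. /fokepuozperemtid/ → fokepuosperemtid.
Rule 2 (intervocalic voicing): /k/ is a voiceless stop between vowels /o/ and /e/, so it voices to [g]. /p/ is a voiceless stop between vowels /e/ and /u/, so it voices to [b]. /fokepuosperemtid/ → fogebuosperemtid.
Rule 3 (post-nasal voicing): /t/ is a voiceless stop immediately after the nasal /m/, so it voices to [d]. /fogebuosperemtid/ → fogebuosperemdid.
Rule 4 (final i-epenthesis): the form ends in the consonant /d/, so [i] is inserted word-finally. /fogebuosperemdid/ → fogebuosperemdidi.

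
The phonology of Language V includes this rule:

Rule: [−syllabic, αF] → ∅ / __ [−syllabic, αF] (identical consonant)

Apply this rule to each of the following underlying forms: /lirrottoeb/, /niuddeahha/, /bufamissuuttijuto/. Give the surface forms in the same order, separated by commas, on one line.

/lirrottoeb/: /rr/ is a geminate; the first /r/ deletes. /tt/ is a geminate; the first /t/ deletes. → [lirotoeb].
/niuddeahha/: /dd/ is a geminate; the first /d/ deletes. /hh/ is a geminate; the first /h/ deletes. → [niudeaha].
/bufamissuuttijuto/: /ss/ is a geminate; the first /s/ deletes. /tt/ is a geminate; the first /t/ deletes. → [bufamisuutijuto].

lirotoeb, niudeaha, bufamisuutijuto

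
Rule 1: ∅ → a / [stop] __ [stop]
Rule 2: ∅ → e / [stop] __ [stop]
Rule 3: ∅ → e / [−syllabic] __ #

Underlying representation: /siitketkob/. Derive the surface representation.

Rule 1 (stop-cluster a-epenthesis): /t/ and /k/ form a stop–stop cluster, so [a] is inserted between them. /t/ and /k/ form a stop–stop cluster, so [a] is inserted between them. /siitketkob/ → siitaketakob.
Rule 2 (stop-cluster e-epenthesis): no segment meets the environment; /siitaketakob/ is unchanged.
Rule 3 (final e-epenthesis): the form ends in the consonant /b/, so [e] is inserted word-finally. /siitaketakob/ → siitaketakobe.

siitaketakobe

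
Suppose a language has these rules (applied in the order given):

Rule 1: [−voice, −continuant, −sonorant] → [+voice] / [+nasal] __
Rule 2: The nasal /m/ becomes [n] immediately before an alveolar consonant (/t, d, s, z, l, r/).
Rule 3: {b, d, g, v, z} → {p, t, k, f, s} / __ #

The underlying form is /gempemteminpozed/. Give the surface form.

Rule 1 (post-nasal voicing): /p/ is a voiceless stop immediately after the nasal /m/, so it voices to [b]. /t/ is a voiceless stop immediately after the nasal /m/, so it voices to [d]. /p/ is a voiceless stop immediately after the nasal /n/, so it voices to [b]. /gempemteminpozed/ → gembemdeminbozed.
Rule 2 (nasal place assimilation): /m/ precedes the alveolar consonant /d/, so it assimilates in place to [n]. /gembemdeminbozed/ → gembendeminbozed.
Rule 3 (final devoicing): /d/ is a voiced obstruent in word-final position, so it devoices to [t]. /gembendeminbozed/ → gembendeminbozet.

gembendeminbozet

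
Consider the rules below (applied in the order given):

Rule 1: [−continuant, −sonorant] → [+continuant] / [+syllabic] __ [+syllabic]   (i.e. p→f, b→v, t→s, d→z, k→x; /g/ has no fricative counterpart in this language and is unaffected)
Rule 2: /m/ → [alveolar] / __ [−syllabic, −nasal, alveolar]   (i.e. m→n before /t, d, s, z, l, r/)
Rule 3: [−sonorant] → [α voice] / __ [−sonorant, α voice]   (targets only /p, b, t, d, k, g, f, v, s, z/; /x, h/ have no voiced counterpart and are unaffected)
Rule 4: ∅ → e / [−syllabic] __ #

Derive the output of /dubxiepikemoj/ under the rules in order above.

dupxiefixemoje

Rule 1 (intervocalic spirantization): /p/ is a stop between vowels /e/ and /i/, so it spirantizes to the fricative [f]. /k/ is a stop between vowels /i/ and /e/, so it spirantizes to the fricative [x]. /dubxiepikemoj/ → dubxiefixemoj.
Rule 2 (nasal place assimilation): no segment meets the environment; /dubxiefixemoj/ is unchanged.
Rule 3 (regressive voicing assimilation): /b/ precedes the voiceless obstruent /x/, so it devoices to [p] by assimilation. /dubxiefixemoj/ → dupxiefixemoj.
Rule 4 (final e-epenthesis): the form ends in the consonant /j/, so [e] is inserted word-finally. /dupxiefixemoj/ → dupxiefixemoje.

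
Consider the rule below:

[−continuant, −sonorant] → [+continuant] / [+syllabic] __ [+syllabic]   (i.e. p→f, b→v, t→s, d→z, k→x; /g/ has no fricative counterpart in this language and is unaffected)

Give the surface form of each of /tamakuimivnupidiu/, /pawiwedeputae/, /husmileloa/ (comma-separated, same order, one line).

/tamakuimivnupidiu/: /k/ is a stop between vowels /a/ and /u/, so it spirantizes to the fricative [x]. /p/ is a stop between vowels /u/ and /i/, so it spirantizes to the fricative [f]. /d/ is a stop between vowels /i/ and /i/, so it spirantizes to the fricative [z]. → [tamaxuimivnufiziu].
/pawiwedeputae/: /d/ is a stop between vowels /e/ and /e/, so it spirantizes to the fricative [z]. /p/ is a stop between vowels /e/ and /u/, so it spirantizes to the fricative [f]. /t/ is a stop between vowels /u/ and /a/, so it spirantizes to the fricative [s]. → [pawiwezefusae].
/husmileloa/: the rule's environment is not met; surfaces unchanged as [husmileloa].

tamaxuimivnufiziu, pawiwezefusae, husmileloa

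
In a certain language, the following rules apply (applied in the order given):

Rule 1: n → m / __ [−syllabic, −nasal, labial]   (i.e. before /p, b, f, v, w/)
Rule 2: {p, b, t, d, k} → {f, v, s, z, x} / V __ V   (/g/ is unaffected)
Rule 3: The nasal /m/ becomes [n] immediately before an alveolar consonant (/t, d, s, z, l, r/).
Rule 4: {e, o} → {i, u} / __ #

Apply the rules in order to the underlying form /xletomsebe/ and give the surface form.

xlesonsevi

Rule 1 (nasal place assimilation): no segment meets the environment; /xletomsebe/ is unchanged.
Rule 2 (intervocalic spirantization): /t/ is a stop between vowels /e/ and /o/, so it spirantizes to the fricative [s]. /b/ is a stop between vowels /e/ and /e/, so it spirantizes to the fricative [v]. /xletomsebe/ → xlesomseve.
Rule 3 (nasal place assimilation): /m/ precedes the alveolar consonant /s/, so it assimilates in place to [n]. /xlesomseve/ → xlesonseve.
Rule 4 (final vowel raising): /e/ is a mid vowel in word-final position, so it raises to [i]. /xlesonseve/ → xlesonsevi.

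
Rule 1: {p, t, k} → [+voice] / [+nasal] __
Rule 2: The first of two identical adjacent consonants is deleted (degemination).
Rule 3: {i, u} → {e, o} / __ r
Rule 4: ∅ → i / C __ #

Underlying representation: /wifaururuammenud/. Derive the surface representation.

Rule 1 (post-nasal voicing): no segment meets the environment; /wifaururuammenud/ is unchanged.
Rule 2 (degemination): /mm/ is a geminate; the first /m/ deletes. /wifaururuammenud/ → wifaururuamenud.
Rule 3 (pre-rhotic lowering): /u/ is a high vowel immediately before /r/, so it lowers to [o]. /u/ is a high vowel immediately before /r/, so it lowers to [o]. /wifaururuamenud/ → wifaororuamenud.
Rule 4 (final i-epenthesis): the form ends in the consonant /d/, so [i] is inserted word-finally. /wifaororuamenud/ → wifaororuamenudi.

wifaororuamenudi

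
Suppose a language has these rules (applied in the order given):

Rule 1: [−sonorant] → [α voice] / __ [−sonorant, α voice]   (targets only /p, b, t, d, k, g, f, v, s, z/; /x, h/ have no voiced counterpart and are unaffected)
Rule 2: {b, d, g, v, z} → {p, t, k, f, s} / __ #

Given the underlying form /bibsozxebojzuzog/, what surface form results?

Rule 1 (regressive voicing assimilation): /b/ precedes the voiceless obstruent /s/, so it devoices to [p] by assimilation. /z/ precedes the voiceless obstruent /x/, so it devoices to [s] by assimilation. /bibsozxebojzuzog/ → bipsosxebojzuzog.
Rule 2 (final devoicing): /g/ is a voiced obstruent in word-final position, so it devoices to [k]. /bipsosxebojzuzog/ → bipsosxebojzuzok.

bipsosxebojzuzok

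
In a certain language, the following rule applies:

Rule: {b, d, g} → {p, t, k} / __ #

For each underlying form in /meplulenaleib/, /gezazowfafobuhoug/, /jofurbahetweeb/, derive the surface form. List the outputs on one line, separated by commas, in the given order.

/meplulenaleib/: /b/ is a voiced stop in word-final position, so it devoices to [p]. → [meplulenaleip].
/gezazowfafobuhoug/: /g/ is a voiced stop in word-final position, so it devoices to [k]. → [gezazowfafobuhouk].
/jofurbahetweeb/: /b/ is a voiced stop in word-final position, so it devoices to [p]. → [jofurbahetweep].

meplulenaleip, gezazowfafobuhouk, jofurbahetweep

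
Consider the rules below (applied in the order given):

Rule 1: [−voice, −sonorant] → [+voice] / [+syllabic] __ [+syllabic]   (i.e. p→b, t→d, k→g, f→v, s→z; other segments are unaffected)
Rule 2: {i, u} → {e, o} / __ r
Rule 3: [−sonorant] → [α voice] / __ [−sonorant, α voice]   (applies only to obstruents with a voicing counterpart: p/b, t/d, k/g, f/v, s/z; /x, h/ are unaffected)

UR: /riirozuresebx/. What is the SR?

Rule 1 (intervocalic voicing): /s/ is a voiceless obstruent between vowels /e/ and /e/, so it voices to [z]. /riirozuresebx/ → riirozurezebx.
Rule 2 (pre-rhotic lowering): /i/ is a high vowel immediately before /r/, so it lowers to [e]. /u/ is a high vowel immediately before /r/, so it lowers to [o]. /riirozurezebx/ → rierozorezebx.
Rule 3 (regressive voicing assimilation): /b/ precedes the voiceless obstruent /x/, so it devoices to [p] by assimilation. /rierozorezebx/ → rierozorezepx.

rierozorezepx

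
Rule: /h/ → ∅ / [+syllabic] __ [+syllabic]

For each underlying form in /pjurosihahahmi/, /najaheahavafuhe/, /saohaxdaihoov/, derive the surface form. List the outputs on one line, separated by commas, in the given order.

pjurosiaahmi, najaeaavafue, saoaxdaioov

/pjurosihahahmi/: /h/ occurs between vowels /i/ and /a/, so it deletes. /h/ occurs between vowels /a/ and /a/, so it deletes. → [pjurosiaahmi].
/najaheahavafuhe/: /h/ occurs between vowels /a/ and /e/, so it deletes. /h/ occurs between vowels /a/ and /a/, so it deletes. /h/ occurs between vowels /u/ and /e/, so it deletes. → [najaeaavafue].
/saohaxdaihoov/: /h/ occurs between vowels /o/ and /a/, so it deletes. /h/ occurs between vowels /i/ and /o/, so it deletes. → [saoaxdaioov].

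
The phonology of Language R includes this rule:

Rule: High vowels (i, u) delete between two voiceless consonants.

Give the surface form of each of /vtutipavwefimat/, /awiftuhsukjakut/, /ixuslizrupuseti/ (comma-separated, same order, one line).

/vtutipavwefimat/: /u/ is a high vowel flanked by voiceless consonants /t/ and /t/, so it deletes. /i/ is a high vowel flanked by voiceless consonants /t/ and /p/, so it deletes. → [vttpavwefimat].
/awiftuhsukjakut/: /u/ is a high vowel flanked by voiceless consonants /t/ and /h/, so it deletes. /u/ is a high vowel flanked by voiceless consonants /s/ and /k/, so it deletes. /u/ is a high vowel flanked by voiceless consonants /k/ and /t/, so it deletes. → [awifthskjakt].
/ixuslizrupuseti/: /u/ is a high vowel flanked by voiceless consonants /x/ and /s/, so it deletes. /u/ is a high vowel flanked by voiceless consonants /p/ and /s/, so it deletes. → [ixslizrupseti].

vttpavwefimat, awifthskjakt, ixslizrupseti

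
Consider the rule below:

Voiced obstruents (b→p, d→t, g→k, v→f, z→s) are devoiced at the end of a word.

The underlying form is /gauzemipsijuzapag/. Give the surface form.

gauzemipsijuzapak

/g/ is a voiced obstruent in word-final position, so it devoices to [k].
The other instances of /g/, /z/ do not occur in the required environment and remain unchanged.
Surface form: [gauzemipsijuzapak].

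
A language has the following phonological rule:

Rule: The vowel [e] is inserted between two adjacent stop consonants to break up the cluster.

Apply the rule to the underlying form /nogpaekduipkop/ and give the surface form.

nogepaekeduipekop

/g/ and /p/ form a stop–stop cluster, so [e] is inserted between them.
/k/ and /d/ form a stop–stop cluster, so [e] is inserted between them.
/p/ and /k/ form a stop–stop cluster, so [e] is inserted between them.
Surface form: [nogepaekeduipekop].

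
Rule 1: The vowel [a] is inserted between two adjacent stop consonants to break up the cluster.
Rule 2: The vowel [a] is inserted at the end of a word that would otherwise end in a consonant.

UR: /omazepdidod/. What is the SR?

omazepadidoda

Rule 1 (stop-cluster a-epenthesis): /p/ and /d/ form a stop–stop cluster, so [a] is inserted between them. /omazepdidod/ → omazepadidod.
Rule 2 (final a-epenthesis): the form ends in the consonant /d/, so [a] is inserted word-finally. /omazepadidod/ → omazepadidoda.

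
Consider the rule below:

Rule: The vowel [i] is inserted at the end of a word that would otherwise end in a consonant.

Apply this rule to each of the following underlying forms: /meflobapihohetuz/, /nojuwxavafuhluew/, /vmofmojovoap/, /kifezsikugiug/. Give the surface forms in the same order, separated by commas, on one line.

/meflobapihohetuz/: the form ends in the consonant /z/, so [i] is inserted word-finally. → [meflobapihohetuzi].
/nojuwxavafuhluew/: the form ends in the consonant /w/, so [i] is inserted word-finally. → [nojuwxavafuhluewi].
/vmofmojovoap/: the form ends in the consonant /p/, so [i] is inserted word-finally. → [vmofmojovoapi].
/kifezsikugiug/: the form ends in the consonant /g/, so [i] is inserted word-finally. → [kifezsikugiugi].

meflobapihohetuzi, nojuwxavafuhluewi, vmofmojovoapi, kifezsikugiugi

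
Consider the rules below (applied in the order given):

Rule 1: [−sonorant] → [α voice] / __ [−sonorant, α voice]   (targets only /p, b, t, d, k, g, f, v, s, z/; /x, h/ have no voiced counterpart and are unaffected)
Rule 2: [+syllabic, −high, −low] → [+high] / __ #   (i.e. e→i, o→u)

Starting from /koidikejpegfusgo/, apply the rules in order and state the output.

Rule 1 (regressive voicing assimilation): /g/ precedes the voiceless obstruent /f/, so it devoices to [k] by assimilation. /s/ precedes the voiced obstruent /g/, so it voices to [z] by assimilation. /koidikejpegfusgo/ → koidikejpekfuzgo.
Rule 2 (final vowel raising): /o/ is a mid vowel in word-final position, so it raises to [u]. /koidikejpekfuzgo/ → koidikejpekfuzgu.

koidikejpekfuzgu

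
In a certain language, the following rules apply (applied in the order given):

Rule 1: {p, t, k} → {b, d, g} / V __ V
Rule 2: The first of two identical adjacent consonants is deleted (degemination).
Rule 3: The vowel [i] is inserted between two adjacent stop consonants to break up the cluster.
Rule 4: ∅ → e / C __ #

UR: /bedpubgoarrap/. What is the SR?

Rule 1 (intervocalic voicing): no segment meets the environment; /bedpubgoarrap/ is unchanged.
Rule 2 (degemination): /rr/ is a geminate; the first /r/ deletes. /bedpubgoarrap/ → bedpubgoarap.
Rule 3 (stop-cluster i-epenthesis): /d/ and /p/ form a stop–stop cluster, so [i] is inserted between them. /b/ and /g/ form a stop–stop cluster, so [i] is inserted between them. /bedpubgoarap/ → bedipubigoarap.
Rule 4 (final e-epenthesis): the form ends in the consonant /p/, so [e] is inserted word-finally. /bedipubigoarap/ → bedipubigoarape.

bedipubigoarape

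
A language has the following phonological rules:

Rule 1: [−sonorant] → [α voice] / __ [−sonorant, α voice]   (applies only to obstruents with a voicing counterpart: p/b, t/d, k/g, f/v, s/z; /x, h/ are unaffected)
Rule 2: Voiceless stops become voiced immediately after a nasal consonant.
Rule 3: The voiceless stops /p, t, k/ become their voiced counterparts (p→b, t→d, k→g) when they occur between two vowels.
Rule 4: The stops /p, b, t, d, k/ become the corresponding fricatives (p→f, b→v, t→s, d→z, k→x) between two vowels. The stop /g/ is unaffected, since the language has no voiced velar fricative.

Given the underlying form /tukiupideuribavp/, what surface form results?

tugiuvizeurivafp

Rule 1 (regressive voicing assimilation): /v/ precedes the voiceless obstruent /p/, so it devoices to [f] by assimilation. /tukiupideuribavp/ → tukiupideuribafp.
Rule 2 (post-nasal voicing): no segment meets the environment; /tukiupideuribafp/ is unchanged.
Rule 3 (intervocalic voicing): /k/ is a voiceless stop between vowels /u/ and /i/, so it voices to [g]. /p/ is a voiceless stop between vowels /u/ and /i/, so it voices to [b]. /tukiupideuribafp/ → tugiubideuribafp.
Rule 4 (intervocalic spirantization): /b/ is a stop between vowels /u/ and /i/, so it spirantizes to the fricative [v]. /d/ is a stop between vowels /i/ and /e/, so it spirantizes to the fricative [z]. /b/ is a stop between vowels /i/ and /a/, so it spirantizes to the fricative [v]. /tugiubideuribafp/ → tugiuvizeurivafp.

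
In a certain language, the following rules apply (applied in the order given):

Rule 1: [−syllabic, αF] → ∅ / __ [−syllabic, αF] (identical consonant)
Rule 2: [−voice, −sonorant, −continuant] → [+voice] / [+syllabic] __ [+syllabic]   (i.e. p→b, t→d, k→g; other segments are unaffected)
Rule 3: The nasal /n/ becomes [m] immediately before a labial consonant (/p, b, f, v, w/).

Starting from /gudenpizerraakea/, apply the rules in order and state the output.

Rule 1 (degemination): /rr/ is a geminate; the first /r/ deletes. /gudenpizerraakea/ → gudenpizeraakea.
Rule 2 (intervocalic voicing): /k/ is a voiceless stop between vowels /a/ and /e/, so it voices to [g]. /gudenpizeraakea/ → gudenpizeraagea.
Rule 3 (nasal place assimilation): /n/ precedes the labial consonant /p/, so it assimilates in place to [m]. /gudenpizeraagea/ → gudempizeraagea.

gudempizeraagea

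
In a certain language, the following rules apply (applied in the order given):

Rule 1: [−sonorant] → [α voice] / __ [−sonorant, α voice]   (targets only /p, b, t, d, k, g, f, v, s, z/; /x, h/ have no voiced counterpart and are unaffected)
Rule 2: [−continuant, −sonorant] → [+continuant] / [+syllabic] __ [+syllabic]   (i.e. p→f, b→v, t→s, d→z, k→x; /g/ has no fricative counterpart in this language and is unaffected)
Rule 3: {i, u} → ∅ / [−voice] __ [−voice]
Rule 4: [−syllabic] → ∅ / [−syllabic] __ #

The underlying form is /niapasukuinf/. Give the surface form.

niafasxuin

Rule 1 (regressive voicing assimilation): no segment meets the environment; /niapasukuinf/ is unchanged.
Rule 2 (intervocalic spirantization): /p/ is a stop between vowels /a/ and /a/, so it spirantizes to the fricative [f]. /k/ is a stop between vowels /u/ and /u/, so it spirantizes to the fricative [x]. /niapasukuinf/ → niafasuxuinf.
Rule 3 (high vowel syncope): /u/ is a high vowel flanked by voiceless consonants /s/ and /x/, so it deletes. /niafasuxuinf/ → niafasxuinf.
Rule 4 (final cluster simplification): /f/ is the second consonant of a word-final cluster /nf/, so it deletes. /niafasxuinf/ → niafasxuin.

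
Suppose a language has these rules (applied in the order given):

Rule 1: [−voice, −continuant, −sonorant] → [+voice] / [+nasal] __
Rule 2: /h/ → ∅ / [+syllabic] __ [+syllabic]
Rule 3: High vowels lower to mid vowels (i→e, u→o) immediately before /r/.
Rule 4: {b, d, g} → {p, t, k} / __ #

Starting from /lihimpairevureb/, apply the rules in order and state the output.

liimbaerevorep

Rule 1 (post-nasal voicing): /p/ is a voiceless stop immediately after the nasal /m/, so it voices to [b]. /lihimpairevureb/ → lihimbairevureb.
Rule 2 (intervocalic h-deletion): /h/ occurs between vowels /i/ and /i/, so it deletes. /lihimbairevureb/ → liimbairevureb.
Rule 3 (pre-rhotic lowering): /i/ is a high vowel immediately before /r/, so it lowers to [e]. /u/ is a high vowel immediately before /r/, so it lowers to [o]. /liimbairevureb/ → liimbaerevoreb.
Rule 4 (final devoicing): /b/ is a voiced stop in word-final position, so it devoices to [p]. /liimbaerevoreb/ → liimbaerevorep.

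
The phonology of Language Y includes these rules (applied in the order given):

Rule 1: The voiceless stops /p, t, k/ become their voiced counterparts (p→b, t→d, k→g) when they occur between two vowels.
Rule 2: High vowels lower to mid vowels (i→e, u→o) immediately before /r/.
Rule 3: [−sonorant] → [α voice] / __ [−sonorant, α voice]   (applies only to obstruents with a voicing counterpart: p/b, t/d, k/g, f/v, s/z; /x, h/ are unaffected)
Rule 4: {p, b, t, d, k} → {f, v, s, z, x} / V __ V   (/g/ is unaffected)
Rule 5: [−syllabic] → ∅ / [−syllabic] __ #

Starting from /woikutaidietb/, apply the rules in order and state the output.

woiguzaizied

Rule 1 (intervocalic voicing): /k/ is a voiceless stop between vowels /i/ and /u/, so it voices to [g]. /t/ is a voiceless stop between vowels /u/ and /a/, so it voices to [d]. /woikutaidietb/ → woigudaidietb.
Rule 2 (pre-rhotic lowering): no segment meets the environment; /woigudaidietb/ is unchanged.
Rule 3 (regressive voicing assimilation): /t/ precedes the voiced obstruent /b/, so it voices to [d] by assimilation. /woigudaidietb/ → woigudaidiedb.
Rule 4 (intervocalic spirantization): /d/ is a stop between vowels /u/ and /a/, so it spirantizes to the fricative [z]. /d/ is a stop between vowels /i/ and /i/, so it spirantizes to the fricative [z]. /woigudaidiedb/ → woiguzaiziedb.
Rule 5 (final cluster simplification): /b/ is the second consonant of a word-final cluster /db/, so it deletes. /woiguzaiziedb/ → woiguzaizied.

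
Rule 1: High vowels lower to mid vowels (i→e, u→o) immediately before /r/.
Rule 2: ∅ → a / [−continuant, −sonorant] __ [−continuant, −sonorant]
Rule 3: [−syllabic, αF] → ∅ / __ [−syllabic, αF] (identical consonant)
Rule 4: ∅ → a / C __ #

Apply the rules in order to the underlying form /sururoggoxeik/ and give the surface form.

sororogagoxeika

Rule 1 (pre-rhotic lowering): /u/ is a high vowel immediately before /r/, so it lowers to [o]. /u/ is a high vowel immediately before /r/, so it lowers to [o]. /sururoggoxeik/ → sororoggoxeik.
Rule 2 (stop-cluster a-epenthesis): /g/ and /g/ form a stop–stop cluster, so [a] is inserted between them. /sororoggoxeik/ → sororogagoxeik.
Rule 3 (degemination): no segment meets the environment; /sororogagoxeik/ is unchanged.
Rule 4 (final a-epenthesis): the form ends in the consonant /k/, so [a] is inserted word-finally. /sororogagoxeik/ → sororogagoxeika.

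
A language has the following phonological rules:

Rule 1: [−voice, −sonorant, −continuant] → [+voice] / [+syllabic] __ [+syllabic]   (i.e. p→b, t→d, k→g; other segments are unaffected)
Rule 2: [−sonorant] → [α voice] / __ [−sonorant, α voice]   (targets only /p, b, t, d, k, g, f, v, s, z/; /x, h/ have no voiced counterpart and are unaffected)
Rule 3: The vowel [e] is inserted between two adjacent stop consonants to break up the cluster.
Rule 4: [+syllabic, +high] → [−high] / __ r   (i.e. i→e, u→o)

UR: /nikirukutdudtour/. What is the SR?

Rule 1 (intervocalic voicing): /k/ is a voiceless stop between vowels /i/ and /i/, so it voices to [g]. /k/ is a voiceless stop between vowels /u/ and /u/, so it voices to [g]. /nikirukutdudtour/ → nigirugutdudtour.
Rule 2 (regressive voicing assimilation): /t/ precedes the voiced obstruent /d/, so it voices to [d] by assimilation. /d/ precedes the voiceless obstruent /t/, so it devoices to [t] by assimilation. /nigirugutdudtour/ → nigirugudduttour.
Rule 3 (stop-cluster e-epenthesis): /d/ and /d/ form a stop–stop cluster, so [e] is inserted between them. /t/ and /t/ form a stop–stop cluster, so [e] is inserted between them. /nigirugudduttour/ → nigirugudedutetour.
Rule 4 (pre-rhotic lowering): /i/ is a high vowel immediately before /r/, so it lowers to [e]. /u/ is a high vowel immediately before /r/, so it lowers to [o]. /nigirugudedutetour/ → nigerugudedutetoor.

nigerugudedutetoor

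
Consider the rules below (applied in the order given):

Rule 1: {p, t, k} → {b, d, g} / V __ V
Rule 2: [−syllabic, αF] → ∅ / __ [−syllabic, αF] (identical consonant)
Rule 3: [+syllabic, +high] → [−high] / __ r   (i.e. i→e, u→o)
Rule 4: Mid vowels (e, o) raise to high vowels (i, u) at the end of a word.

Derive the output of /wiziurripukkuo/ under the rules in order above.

wizioribukuu

Rule 1 (intervocalic voicing): /p/ is a voiceless stop between vowels /i/ and /u/, so it voices to [b]. /wiziurripukkuo/ → wiziurribukkuo.
Rule 2 (degemination): /rr/ is a geminate; the first /r/ deletes. /kk/ is a geminate; the first /k/ deletes. /wiziurribukkuo/ → wiziuribukuo.
Rule 3 (pre-rhotic lowering): /u/ is a high vowel immediately before /r/, so it lowers to [o]. /wiziuribukuo/ → wizioribukuo.
Rule 4 (final vowel raising): /o/ is a mid vowel in word-final position, so it raises to [u]. /wizioribukuo/ → wizioribukuu.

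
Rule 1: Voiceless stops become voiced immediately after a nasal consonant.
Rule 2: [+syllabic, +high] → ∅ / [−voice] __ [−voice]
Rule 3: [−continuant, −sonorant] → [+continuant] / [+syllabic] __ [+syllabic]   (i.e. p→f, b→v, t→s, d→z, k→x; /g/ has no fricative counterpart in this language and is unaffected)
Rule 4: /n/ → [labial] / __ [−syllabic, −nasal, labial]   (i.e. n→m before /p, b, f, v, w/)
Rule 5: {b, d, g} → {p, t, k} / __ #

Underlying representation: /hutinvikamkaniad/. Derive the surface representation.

htimvixamganiat

Rule 1 (post-nasal voicing): /k/ is a voiceless stop immediately after the nasal /m/, so it voices to [g]. /hutinvikamkaniad/ → hutinvikamganiad.
Rule 2 (high vowel syncope): /u/ is a high vowel flanked by voiceless consonants /h/ and /t/, so it deletes. /hutinvikamganiad/ → htinvikamganiad.
Rule 3 (intervocalic spirantization): /k/ is a stop between vowels /i/ and /a/, so it spirantizes to the fricative [x]. /htinvikamganiad/ → htinvixamganiad.
Rule 4 (nasal place assimilation): /n/ precedes the labial consonant /v/, so it assimilates in place to [m]. /htinvixamganiad/ → htimvixamganiad.
Rule 5 (final devoicing): /d/ is a voiced stop in word-final position, so it devoices to [t]. /htimvixamganiad/ → htimvixamganiat.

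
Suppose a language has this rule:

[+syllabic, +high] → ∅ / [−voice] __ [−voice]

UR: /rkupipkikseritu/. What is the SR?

rkppkkseritu

/u/ is a high vowel flanked by voiceless consonants /k/ and /p/, so it deletes.
/i/ is a high vowel flanked by voiceless consonants /p/ and /p/, so it deletes.
/i/ is a high vowel flanked by voiceless consonants /k/ and /k/, so it deletes.
The other instances of /i/, /u/ do not occur in the required environment and remain unchanged.
Surface form: [rkppkkseritu].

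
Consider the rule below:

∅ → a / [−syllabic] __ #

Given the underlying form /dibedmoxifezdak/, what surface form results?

the form ends in the consonant /k/, so [a] is inserted word-finally.
Surface form: [dibedmoxifezdaka].

dibedmoxifezdaka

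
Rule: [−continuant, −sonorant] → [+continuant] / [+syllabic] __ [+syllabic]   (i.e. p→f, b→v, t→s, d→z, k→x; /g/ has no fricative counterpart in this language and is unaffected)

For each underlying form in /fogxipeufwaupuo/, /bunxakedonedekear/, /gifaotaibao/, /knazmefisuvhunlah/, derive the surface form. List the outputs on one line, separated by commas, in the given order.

/fogxipeufwaupuo/: /p/ is a stop between vowels /i/ and /e/, so it spirantizes to the fricative [f]. /p/ is a stop between vowels /u/ and /u/, so it spirantizes to the fricative [f]. → [fogxifeufwaufuo].
/bunxakedonedekear/: /k/ is a stop between vowels /a/ and /e/, so it spirantizes to the fricative [x]. /d/ is a stop between vowels /e/ and /o/, so it spirantizes to the fricative [z]. /d/ is a stop between vowels /e/ and /e/, so it spirantizes to the fricative [z]. /k/ is a stop between vowels /e/ and /e/, so it spirantizes to the fricative [x]. → [bunxaxezonezexear].
/gifaotaibao/: /t/ is a stop between vowels /o/ and /a/, so it spirantizes to the fricative [s]. /b/ is a stop between vowels /i/ and /a/, so it spirantizes to the fricative [v]. → [gifaosaivao].
/knazmefisuvhunlah/: the rule's environment is not met; surfaces unchanged as [knazmefisuvhunlah].

fogxifeufwaufuo, bunxaxezonezexear, gifaosaivao, knazmefisuvhunlah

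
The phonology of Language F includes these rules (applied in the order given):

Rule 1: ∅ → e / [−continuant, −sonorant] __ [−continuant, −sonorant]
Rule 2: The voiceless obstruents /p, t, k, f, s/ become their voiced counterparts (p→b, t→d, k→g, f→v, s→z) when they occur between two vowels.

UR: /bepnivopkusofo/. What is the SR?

Rule 1 (stop-cluster e-epenthesis): /p/ and /k/ form a stop–stop cluster, so [e] is inserted between them. /bepnivopkusofo/ → bepnivopekusofo.
Rule 2 (intervocalic voicing): /p/ is a voiceless obstruent between vowels /o/ and /e/, so it voices to [b]. /k/ is a voiceless obstruent between vowels /e/ and /u/, so it voices to [g]. /s/ is a voiceless obstruent between vowels /u/ and /o/, so it voices to [z]. /f/ is a voiceless obstruent between vowels /o/ and /o/, so it voices to [v]. /bepnivopekusofo/ → bepnivobeguzovo.

bepnivobeguzovo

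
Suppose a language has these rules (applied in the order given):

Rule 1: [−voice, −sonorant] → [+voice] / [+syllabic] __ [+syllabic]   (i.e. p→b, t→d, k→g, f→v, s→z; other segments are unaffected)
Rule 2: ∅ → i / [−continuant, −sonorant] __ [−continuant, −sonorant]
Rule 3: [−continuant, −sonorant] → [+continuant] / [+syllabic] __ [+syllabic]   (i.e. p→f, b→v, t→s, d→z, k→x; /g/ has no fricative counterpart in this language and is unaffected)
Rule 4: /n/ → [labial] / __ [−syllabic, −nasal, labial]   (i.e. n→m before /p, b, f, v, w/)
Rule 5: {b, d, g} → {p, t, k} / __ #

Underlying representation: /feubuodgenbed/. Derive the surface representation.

feuvuozigembet

Rule 1 (intervocalic voicing): no segment meets the environment; /feubuodgenbed/ is unchanged.
Rule 2 (stop-cluster i-epenthesis): /d/ and /g/ form a stop–stop cluster, so [i] is inserted between them. /feubuodgenbed/ → feubuodigenbed.
Rule 3 (intervocalic spirantization): /b/ is a stop between vowels /u/ and /u/, so it spirantizes to the fricative [v]. /d/ is a stop between vowels /o/ and /i/, so it spirantizes to the fricative [z]. /feubuodigenbed/ → feuvuozigenbed.
Rule 4 (nasal place assimilation): /n/ precedes the labial consonant /b/, so it assimilates in place to [m]. /feuvuozigenbed/ → feuvuozigembed.
Rule 5 (final devoicing): /d/ is a voiced stop in word-final position, so it devoices to [t]. /feuvuozigembed/ → feuvuozigembet.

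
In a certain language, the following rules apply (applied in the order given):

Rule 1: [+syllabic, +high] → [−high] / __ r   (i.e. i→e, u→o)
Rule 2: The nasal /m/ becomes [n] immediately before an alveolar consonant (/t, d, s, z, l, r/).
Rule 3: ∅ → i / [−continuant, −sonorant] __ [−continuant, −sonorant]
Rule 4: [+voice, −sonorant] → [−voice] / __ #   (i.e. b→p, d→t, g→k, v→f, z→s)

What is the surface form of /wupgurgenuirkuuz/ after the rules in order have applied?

Rule 1 (pre-rhotic lowering): /u/ is a high vowel immediately before /r/, so it lowers to [o]. /i/ is a high vowel immediately before /r/, so it lowers to [e]. /wupgurgenuirkuuz/ → wupgorgenuerkuuz.
Rule 2 (nasal place assimilation): no segment meets the environment; /wupgorgenuerkuuz/ is unchanged.
Rule 3 (stop-cluster i-epenthesis): /p/ and /g/ form a stop–stop cluster, so [i] is inserted between them. /wupgorgenuerkuuz/ → wupigorgenuerkuuz.
Rule 4 (final devoicing): /z/ is a voiced obstruent in word-final position, so it devoices to [s]. /wupigorgenuerkuuz/ → wupigorgenuerkuus.

wupigorgenuerkuus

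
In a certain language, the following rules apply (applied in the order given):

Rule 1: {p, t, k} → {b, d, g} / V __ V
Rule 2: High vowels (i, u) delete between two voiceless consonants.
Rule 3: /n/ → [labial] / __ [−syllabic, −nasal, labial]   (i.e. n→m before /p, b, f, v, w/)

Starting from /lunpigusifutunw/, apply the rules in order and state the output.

lumpigusfudumw

Rule 1 (intervocalic voicing): /t/ is a voiceless stop between vowels /u/ and /u/, so it voices to [d]. /lunpigusifutunw/ → lunpigusifudunw.
Rule 2 (high vowel syncope): /i/ is a high vowel flanked by voiceless consonants /s/ and /f/, so it deletes. /lunpigusifudunw/ → lunpigusfudunw.
Rule 3 (nasal place assimilation): /n/ precedes the labial consonant /p/, so it assimilates in place to [m]. /n/ precedes the labial consonant /w/, so it assimilates in place to [m]. /lunpigusfudunw/ → lumpigusfudumw.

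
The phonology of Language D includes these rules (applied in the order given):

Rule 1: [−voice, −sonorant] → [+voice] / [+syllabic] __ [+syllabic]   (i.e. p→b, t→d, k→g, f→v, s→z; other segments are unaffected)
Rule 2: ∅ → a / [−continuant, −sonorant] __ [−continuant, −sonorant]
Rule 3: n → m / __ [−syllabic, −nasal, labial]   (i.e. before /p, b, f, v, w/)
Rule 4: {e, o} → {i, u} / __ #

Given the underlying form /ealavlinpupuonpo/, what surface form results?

Rule 1 (intervocalic voicing): /p/ is a voiceless obstruent between vowels /u/ and /u/, so it voices to [b]. /ealavlinpupuonpo/ → ealavlinpubuonpo.
Rule 2 (stop-cluster a-epenthesis): no segment meets the environment; /ealavlinpubuonpo/ is unchanged.
Rule 3 (nasal place assimilation): /n/ precedes the labial consonant /p/, so it assimilates in place to [m]. /n/ precedes the labial consonant /p/, so it assimilates in place to [m]. /ealavlinpubuonpo/ → ealavlimpubuompo.
Rule 4 (final vowel raising): /o/ is a mid vowel in word-final position, so it raises to [u]. /ealavlimpubuompo/ → ealavlimpubuompu.

ealavlimpubuompu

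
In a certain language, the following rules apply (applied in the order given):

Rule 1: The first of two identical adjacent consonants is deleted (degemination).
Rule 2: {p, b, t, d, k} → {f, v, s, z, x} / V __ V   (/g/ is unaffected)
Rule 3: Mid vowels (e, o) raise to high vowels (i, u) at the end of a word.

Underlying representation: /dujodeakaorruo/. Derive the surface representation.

dujozeaxaoruu

Rule 1 (degemination): /rr/ is a geminate; the first /r/ deletes. /dujodeakaorruo/ → dujodeakaoruo.
Rule 2 (intervocalic spirantization): /d/ is a stop between vowels /o/ and /e/, so it spirantizes to the fricative [z]. /k/ is a stop between vowels /a/ and /a/, so it spirantizes to the fricative [x]. /dujodeakaoruo/ → dujozeaxaoruo.
Rule 3 (final vowel raising): /o/ is a mid vowel in word-final position, so it raises to [u]. /dujozeaxaoruo/ → dujozeaxaoruu.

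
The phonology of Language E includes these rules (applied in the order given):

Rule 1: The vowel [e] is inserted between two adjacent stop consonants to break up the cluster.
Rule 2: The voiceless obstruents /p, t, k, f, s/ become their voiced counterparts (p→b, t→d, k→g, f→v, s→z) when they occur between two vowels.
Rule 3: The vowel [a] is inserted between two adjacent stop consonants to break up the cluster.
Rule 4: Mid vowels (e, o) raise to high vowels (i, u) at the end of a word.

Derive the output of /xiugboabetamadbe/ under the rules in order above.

xiugeboabedamadebi

Rule 1 (stop-cluster e-epenthesis): /g/ and /b/ form a stop–stop cluster, so [e] is inserted between them. /d/ and /b/ form a stop–stop cluster, so [e] is inserted between them. /xiugboabetamadbe/ → xiugeboabetamadebe.
Rule 2 (intervocalic voicing): /t/ is a voiceless obstruent between vowels /e/ and /a/, so it voices to [d]. /xiugeboabetamadebe/ → xiugeboabedamadebe.
Rule 3 (stop-cluster a-epenthesis): no segment meets the environment; /xiugeboabedamadebe/ is unchanged.
Rule 4 (final vowel raising): /e/ is a mid vowel in word-final position, so it raises to [i]. /xiugeboabedamadebe/ → xiugeboabedamadebi.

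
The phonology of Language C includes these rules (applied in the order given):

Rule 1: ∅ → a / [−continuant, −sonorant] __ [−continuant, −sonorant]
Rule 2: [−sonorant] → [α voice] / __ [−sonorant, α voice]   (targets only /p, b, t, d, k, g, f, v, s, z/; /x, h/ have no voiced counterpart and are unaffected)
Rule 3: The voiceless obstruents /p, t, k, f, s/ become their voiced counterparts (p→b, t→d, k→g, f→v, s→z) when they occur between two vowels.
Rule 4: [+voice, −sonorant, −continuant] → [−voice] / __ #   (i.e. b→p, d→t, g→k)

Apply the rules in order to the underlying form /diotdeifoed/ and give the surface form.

diodadeivoet

Rule 1 (stop-cluster a-epenthesis): /t/ and /d/ form a stop–stop cluster, so [a] is inserted between them. /diotdeifoed/ → diotadeifoed.
Rule 2 (regressive voicing assimilation): no segment meets the environment; /diotadeifoed/ is unchanged.
Rule 3 (intervocalic voicing): /t/ is a voiceless obstruent between vowels /o/ and /a/, so it voices to [d]. /f/ is a voiceless obstruent between vowels /i/ and /o/, so it voices to [v]. /diotadeifoed/ → diodadeivoed.
Rule 4 (final devoicing): /d/ is a voiced stop in word-final position, so it devoices to [t]. /diodadeivoed/ → diodadeivoet.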